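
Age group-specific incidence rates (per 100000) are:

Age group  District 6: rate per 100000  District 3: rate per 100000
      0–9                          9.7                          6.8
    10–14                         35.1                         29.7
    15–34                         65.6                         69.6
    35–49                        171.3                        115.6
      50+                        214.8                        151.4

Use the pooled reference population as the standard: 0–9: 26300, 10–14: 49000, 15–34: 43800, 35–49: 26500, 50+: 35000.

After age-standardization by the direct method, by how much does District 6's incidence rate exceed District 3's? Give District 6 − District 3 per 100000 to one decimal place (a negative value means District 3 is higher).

Standard total = 180600; weights = 0.1456, 0.2713, 0.2425, 0.1467, 0.1938.
District 6: 0.1456×9.7 + 0.2713×35.1 + 0.2425×65.6 + 0.1467×171.3 + 0.1938×214.8 = 93.6087 per 100000.
District 3: 0.1456×6.8 + 0.2713×29.7 + 0.2425×69.6 + 0.1467×115.6 + 0.1938×151.4 = 72.2316 per 100000.
Difference = 93.6087 − 72.2316 = 21.3772.

21.4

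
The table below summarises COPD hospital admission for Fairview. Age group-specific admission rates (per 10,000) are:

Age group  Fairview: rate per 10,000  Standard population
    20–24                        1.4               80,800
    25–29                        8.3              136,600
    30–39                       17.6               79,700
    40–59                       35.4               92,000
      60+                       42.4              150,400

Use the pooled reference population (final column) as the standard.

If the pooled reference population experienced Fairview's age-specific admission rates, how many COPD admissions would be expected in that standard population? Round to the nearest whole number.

Expected COPD admissions = Σ (standard pop × age-specific rate ÷ 10,000)
= 80,800×1.4/10,000 + 136,600×8.3/10,000 + 79,700×17.6/10,000 + 92,000×35.4/10,000 + 150,400×42.4/10,000
= 11.31 + 113.38 + 140.27 + 325.68 + 637.70 = 1228.34.

1228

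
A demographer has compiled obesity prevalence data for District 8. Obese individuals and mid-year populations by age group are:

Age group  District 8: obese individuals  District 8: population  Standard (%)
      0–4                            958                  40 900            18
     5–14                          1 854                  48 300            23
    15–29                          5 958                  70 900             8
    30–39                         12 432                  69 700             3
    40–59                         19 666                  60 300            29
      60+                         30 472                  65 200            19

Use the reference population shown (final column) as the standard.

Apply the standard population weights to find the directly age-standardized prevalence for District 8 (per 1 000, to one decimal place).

Age-specific rates per 1 000 for District 8: 23.423, 38.385, 84.034, 178.364, 326.136, 467.362.
Standard weights: 0.18, 0.23, 0.08, 0.03, 0.29, 0.19.
Standardized rate: 0.1800×23.423 + 0.2300×38.385 + 0.0800×84.034 + 0.0300×178.364 + 0.2900×326.136 + 0.1900×467.362 = 208.4966 per 1 000.

208.5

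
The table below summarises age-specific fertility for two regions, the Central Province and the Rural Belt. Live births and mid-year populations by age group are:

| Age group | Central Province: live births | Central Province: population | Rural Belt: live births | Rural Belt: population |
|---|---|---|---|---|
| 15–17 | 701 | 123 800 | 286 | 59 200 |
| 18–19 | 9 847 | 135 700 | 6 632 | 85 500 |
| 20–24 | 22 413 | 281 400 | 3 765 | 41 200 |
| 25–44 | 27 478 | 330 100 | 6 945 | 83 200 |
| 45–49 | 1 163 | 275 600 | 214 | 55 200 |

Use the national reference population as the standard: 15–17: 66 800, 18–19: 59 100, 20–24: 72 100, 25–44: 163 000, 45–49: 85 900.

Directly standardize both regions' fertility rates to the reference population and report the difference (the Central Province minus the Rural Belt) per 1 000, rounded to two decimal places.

-2.45

Age-specific rates per 1 000 for the Central Province: 5.662, 72.564, 79.648, 83.241, 4.220.
For the Rural Belt: 4.831, 77.567, 91.383, 83.474, 3.877.
Standard total = 446 900; weights = 0.1495, 0.1322, 0.1613, 0.3647, 0.1922.
The Central Province: 0.1495×5.662 + 0.1322×72.564 + 0.1613×79.648 + 0.3647×83.241 + 0.1922×4.220 = 54.4647 per 1 000.
The Rural Belt: 0.1495×4.831 + 0.1322×77.567 + 0.1613×91.383 + 0.3647×83.474 + 0.1922×3.877 = 56.9141 per 1 000.
Difference = 54.4647 − 56.9141 = -2.4494.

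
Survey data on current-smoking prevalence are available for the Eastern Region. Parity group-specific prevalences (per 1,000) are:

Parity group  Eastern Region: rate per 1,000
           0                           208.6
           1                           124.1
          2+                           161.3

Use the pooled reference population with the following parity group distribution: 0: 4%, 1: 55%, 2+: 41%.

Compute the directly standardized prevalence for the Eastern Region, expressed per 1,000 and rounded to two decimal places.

142.73

Standard weights: 0.04, 0.55, 0.41.
Standardized rate: 0.0400×208.6 + 0.5500×124.1 + 0.4100×161.3 = 142.7320 per 1,000.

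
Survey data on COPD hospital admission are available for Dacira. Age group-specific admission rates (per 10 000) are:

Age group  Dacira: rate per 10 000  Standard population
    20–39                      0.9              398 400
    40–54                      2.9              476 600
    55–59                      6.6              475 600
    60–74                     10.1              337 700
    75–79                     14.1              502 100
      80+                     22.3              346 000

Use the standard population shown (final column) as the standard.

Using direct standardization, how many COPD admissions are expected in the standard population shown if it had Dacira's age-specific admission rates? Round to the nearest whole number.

2309

Expected COPD admissions = Σ (standard pop × age-specific rate ÷ 10 000)
= 398 400×0.9/10 000 + 476 600×2.9/10 000 + 475 600×6.6/10 000 + 337 700×10.1/10 000 + 502 100×14.1/10 000 + 346 000×22.3/10 000
= 35.86 + 138.21 + 313.90 + 341.08 + 707.96 + 771.58 = 2308.58.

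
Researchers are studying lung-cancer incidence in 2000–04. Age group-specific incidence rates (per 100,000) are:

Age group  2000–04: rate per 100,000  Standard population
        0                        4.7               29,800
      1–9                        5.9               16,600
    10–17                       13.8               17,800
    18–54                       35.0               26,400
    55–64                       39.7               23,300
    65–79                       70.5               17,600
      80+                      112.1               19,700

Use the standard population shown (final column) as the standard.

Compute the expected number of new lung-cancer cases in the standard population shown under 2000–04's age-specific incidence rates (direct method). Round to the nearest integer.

Expected new lung-cancer cases = Σ (standard pop × age-specific rate ÷ 100,000)
= 29,800×4.7/100,000 + 16,600×5.9/100,000 + 17,800×13.8/100,000 + 26,400×35.0/100,000 + 23,300×39.7/100,000 + 17,600×70.5/100,000 + 19,700×112.1/100,000
= 1.40 + 0.98 + 2.46 + 9.24 + 9.25 + 12.41 + 22.08 = 57.82.

58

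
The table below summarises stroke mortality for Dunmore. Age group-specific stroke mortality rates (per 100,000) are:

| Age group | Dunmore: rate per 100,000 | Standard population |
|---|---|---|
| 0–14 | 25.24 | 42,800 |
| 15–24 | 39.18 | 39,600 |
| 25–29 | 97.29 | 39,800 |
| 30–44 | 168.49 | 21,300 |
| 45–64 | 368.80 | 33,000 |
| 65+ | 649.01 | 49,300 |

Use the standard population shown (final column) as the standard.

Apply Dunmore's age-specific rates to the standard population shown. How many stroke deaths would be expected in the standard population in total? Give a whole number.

543

Expected stroke deaths = Σ (standard pop × age-specific rate ÷ 100,000)
= 42,800×25.24/100,000 + 39,600×39.18/100,000 + 39,800×97.29/100,000 + 21,300×168.49/100,000 + 33,000×368.80/100,000 + 49,300×649.01/100,000
= 10.80 + 15.52 + 38.72 + 35.89 + 121.70 + 319.96 = 542.59.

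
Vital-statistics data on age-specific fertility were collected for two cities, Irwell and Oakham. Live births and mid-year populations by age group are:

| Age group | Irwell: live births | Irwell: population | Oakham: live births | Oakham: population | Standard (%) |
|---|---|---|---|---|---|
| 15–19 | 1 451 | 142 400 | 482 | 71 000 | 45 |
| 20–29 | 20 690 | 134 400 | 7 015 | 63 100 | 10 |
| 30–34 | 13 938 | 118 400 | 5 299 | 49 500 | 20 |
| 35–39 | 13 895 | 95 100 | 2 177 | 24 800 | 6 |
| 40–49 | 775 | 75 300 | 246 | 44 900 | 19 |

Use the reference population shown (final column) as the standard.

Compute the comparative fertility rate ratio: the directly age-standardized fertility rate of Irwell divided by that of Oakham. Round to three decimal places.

Age-specific rates per 1 000 for Irwell: 10.190, 153.943, 117.720, 146.109, 10.292.
For Oakham: 6.789, 111.173, 107.051, 87.782, 5.479.
Standard weights: 0.45, 0.10, 0.20, 0.06, 0.19.
Irwell: 0.4500×10.190 + 0.1000×153.943 + 0.2000×117.720 + 0.0600×146.109 + 0.1900×10.292 = 54.2457 per 1 000.
Oakham: 0.4500×6.789 + 0.1000×111.173 + 0.2000×107.051 + 0.0600×87.782 + 0.1900×5.479 = 41.8902 per 1 000.
Ratio = 54.2457 ÷ 41.8902 = 1.29495.

1.295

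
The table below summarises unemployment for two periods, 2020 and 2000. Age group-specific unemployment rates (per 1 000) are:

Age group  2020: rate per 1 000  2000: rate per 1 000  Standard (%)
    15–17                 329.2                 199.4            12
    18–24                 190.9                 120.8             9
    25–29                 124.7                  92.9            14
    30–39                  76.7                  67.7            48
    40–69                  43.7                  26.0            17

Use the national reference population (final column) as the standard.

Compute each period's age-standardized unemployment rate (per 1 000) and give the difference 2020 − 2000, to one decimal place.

Standard weights: 0.12, 0.09, 0.14, 0.48, 0.17.
2020: 0.1200×329.2 + 0.0900×190.9 + 0.1400×124.7 + 0.4800×76.7 + 0.1700×43.7 = 118.3880 per 1 000.
2000: 0.1200×199.4 + 0.0900×120.8 + 0.1400×92.9 + 0.4800×67.7 + 0.1700×26.0 = 84.7220 per 1 000.
Difference = 118.3880 − 84.7220 = 33.6660.

33.7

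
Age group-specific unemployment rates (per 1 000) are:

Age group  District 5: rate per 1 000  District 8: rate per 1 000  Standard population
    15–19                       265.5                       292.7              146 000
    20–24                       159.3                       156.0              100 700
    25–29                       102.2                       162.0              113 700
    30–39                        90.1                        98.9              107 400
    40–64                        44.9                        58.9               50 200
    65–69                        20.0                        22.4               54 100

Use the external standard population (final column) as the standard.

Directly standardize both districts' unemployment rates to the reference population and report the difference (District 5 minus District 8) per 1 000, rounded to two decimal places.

Standard total = 572 100; weights = 0.2552, 0.1760, 0.1987, 0.1877, 0.0877, 0.0946.
District 5: 0.2552×265.5 + 0.1760×159.3 + 0.1987×102.2 + 0.1877×90.1 + 0.0877×44.9 + 0.0946×20.0 = 138.8522 per 1 000.
District 8: 0.2552×292.7 + 0.1760×156.0 + 0.1987×162.0 + 0.1877×98.9 + 0.0877×58.9 + 0.0946×22.4 = 160.2050 per 1 000.
Difference = 138.8522 − 160.2050 = -21.3528.

-21.35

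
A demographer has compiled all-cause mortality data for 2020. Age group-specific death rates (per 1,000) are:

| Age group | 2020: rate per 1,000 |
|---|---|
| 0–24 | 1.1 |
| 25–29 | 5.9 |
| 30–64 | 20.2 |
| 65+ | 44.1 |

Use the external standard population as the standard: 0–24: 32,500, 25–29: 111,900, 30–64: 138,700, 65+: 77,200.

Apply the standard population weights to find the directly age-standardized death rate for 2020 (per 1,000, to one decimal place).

Standard total = 360,300; weights = 0.0902, 0.3106, 0.3850, 0.2143.
Standardized rate: 0.0902×1.1 + 0.3106×5.9 + 0.3850×20.2 + 0.2143×44.1 = 19.1569 per 1,000.

19.2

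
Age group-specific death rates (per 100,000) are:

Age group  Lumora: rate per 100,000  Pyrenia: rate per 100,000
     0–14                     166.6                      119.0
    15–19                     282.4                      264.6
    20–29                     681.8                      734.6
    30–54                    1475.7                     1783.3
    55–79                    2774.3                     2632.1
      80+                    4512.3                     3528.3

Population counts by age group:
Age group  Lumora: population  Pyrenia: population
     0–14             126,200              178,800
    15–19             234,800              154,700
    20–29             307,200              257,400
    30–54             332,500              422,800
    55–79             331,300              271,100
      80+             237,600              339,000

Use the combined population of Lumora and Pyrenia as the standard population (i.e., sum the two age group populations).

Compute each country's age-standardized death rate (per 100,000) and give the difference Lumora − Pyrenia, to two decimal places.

129.12

Combined standard total = 3,193,400; weights = 0.0955, 0.1220, 0.1768, 0.2365, 0.1886, 0.1806.
Lumora: 0.0955×166.6 + 0.1220×282.4 + 0.1768×681.8 + 0.2365×1475.7 + 0.1886×2774.3 + 0.1806×4512.3 = 1858.0130 per 100,000.
Pyrenia: 0.0955×119.0 + 0.1220×264.6 + 0.1768×734.6 + 0.2365×1783.3 + 0.1886×2632.1 + 0.1806×3528.3 = 1728.8887 per 100,000.
Difference = 1858.0130 − 1728.8887 = 129.1243.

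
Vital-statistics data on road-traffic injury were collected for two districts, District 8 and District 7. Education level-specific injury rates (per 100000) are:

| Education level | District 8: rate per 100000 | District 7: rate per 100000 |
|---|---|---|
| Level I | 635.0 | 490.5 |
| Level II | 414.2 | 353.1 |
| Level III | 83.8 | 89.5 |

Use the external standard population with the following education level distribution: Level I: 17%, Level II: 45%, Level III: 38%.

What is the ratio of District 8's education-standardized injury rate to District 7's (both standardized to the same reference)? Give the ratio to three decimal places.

Standard weights: 0.17, 0.45, 0.38.
District 8: 0.1700×635.0 + 0.4500×414.2 + 0.3800×83.8 = 326.1840 per 100000.
District 7: 0.1700×490.5 + 0.4500×353.1 + 0.3800×89.5 = 276.2900 per 100000.
Ratio = 326.1840 ÷ 276.2900 = 1.18059.

1.181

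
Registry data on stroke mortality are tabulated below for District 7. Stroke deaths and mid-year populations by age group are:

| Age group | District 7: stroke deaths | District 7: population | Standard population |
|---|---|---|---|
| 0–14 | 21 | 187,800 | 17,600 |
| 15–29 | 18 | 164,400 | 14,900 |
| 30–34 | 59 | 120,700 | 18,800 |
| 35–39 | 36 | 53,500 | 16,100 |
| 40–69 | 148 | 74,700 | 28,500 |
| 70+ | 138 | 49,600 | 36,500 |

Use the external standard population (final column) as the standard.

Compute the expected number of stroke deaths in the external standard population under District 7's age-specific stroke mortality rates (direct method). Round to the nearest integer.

182

Age-specific rates per 100,000 for District 7: 11.18, 10.95, 48.88, 67.29, 198.13, 278.23.
Expected stroke deaths = Σ (standard pop × age-specific rate ÷ 100,000)
= 17,600×11.18/100,000 + 14,900×10.95/100,000 + 18,800×48.88/100,000 + 16,100×67.29/100,000 + 28,500×198.13/100,000 + 36,500×278.23/100,000
= 1.97 + 1.63 + 9.19 + 10.83 + 56.47 + 101.55 = 181.64.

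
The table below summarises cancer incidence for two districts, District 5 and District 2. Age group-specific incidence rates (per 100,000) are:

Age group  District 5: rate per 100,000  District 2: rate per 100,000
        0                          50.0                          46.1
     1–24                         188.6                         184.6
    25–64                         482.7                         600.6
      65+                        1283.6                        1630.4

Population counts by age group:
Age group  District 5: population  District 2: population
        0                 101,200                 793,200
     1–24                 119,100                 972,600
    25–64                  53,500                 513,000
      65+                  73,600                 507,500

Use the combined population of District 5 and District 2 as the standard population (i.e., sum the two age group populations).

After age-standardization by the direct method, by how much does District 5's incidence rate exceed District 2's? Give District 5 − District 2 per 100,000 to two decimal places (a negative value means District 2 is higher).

Combined standard total = 3,133,700; weights = 0.2854, 0.3484, 0.1808, 0.1854.
District 5: 0.2854×50.0 + 0.3484×188.6 + 0.1808×482.7 + 0.1854×1283.6 = 405.2603 per 100,000.
District 2: 0.2854×46.1 + 0.3484×184.6 + 0.1808×600.6 + 0.1854×1630.4 = 488.3764 per 100,000.
Difference = 405.2603 − 488.3764 = -83.1161.

-83.12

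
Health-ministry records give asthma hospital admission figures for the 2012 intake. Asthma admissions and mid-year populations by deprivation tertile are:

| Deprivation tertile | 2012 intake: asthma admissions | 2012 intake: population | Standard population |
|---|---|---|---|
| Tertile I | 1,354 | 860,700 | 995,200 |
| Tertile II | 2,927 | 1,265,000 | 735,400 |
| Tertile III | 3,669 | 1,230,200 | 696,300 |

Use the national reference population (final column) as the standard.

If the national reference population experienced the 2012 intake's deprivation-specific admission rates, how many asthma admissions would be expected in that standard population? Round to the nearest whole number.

5344

Deprivation-specific rates per 10,000 for the 2012 intake: 15.73, 23.14, 29.82.
Expected asthma admissions = Σ (standard pop × deprivation-specific rate ÷ 10,000)
= 995,200×15.73/10,000 + 735,400×23.14/10,000 + 696,300×29.82/10,000
= 1565.59 + 1701.59 + 2076.67 = 5343.85.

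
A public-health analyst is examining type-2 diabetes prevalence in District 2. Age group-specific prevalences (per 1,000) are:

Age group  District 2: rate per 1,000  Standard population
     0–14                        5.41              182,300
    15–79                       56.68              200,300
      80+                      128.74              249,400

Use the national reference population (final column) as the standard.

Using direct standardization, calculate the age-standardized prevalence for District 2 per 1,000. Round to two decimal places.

Standard total = 632,000; weights = 0.2884, 0.3169, 0.3946.
Standardized rate: 0.2884×5.41 + 0.3169×56.68 + 0.3946×128.74 = 70.3275 per 1,000.

70.33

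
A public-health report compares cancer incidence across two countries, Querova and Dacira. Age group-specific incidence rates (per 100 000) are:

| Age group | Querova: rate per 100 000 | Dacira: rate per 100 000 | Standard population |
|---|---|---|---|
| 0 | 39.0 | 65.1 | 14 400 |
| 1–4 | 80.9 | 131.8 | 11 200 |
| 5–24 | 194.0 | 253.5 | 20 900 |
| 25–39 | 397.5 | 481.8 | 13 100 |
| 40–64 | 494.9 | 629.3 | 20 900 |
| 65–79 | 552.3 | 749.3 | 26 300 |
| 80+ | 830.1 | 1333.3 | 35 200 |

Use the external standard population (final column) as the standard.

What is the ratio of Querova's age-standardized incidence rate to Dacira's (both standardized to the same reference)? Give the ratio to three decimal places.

0.691

Standard total = 142 000; weights = 0.1014, 0.0789, 0.1472, 0.0923, 0.1472, 0.1852, 0.2479.
Querova: 0.1014×39.0 + 0.0789×80.9 + 0.1472×194.0 + 0.0923×397.5 + 0.1472×494.9 + 0.1852×552.3 + 0.2479×830.1 = 456.4644 per 100 000.
Dacira: 0.1014×65.1 + 0.0789×131.8 + 0.1472×253.5 + 0.0923×481.8 + 0.1472×629.3 + 0.1852×749.3 + 0.2479×1333.3 = 660.6651 per 100 000.
Ratio = 456.4644 ÷ 660.6651 = 0.69092.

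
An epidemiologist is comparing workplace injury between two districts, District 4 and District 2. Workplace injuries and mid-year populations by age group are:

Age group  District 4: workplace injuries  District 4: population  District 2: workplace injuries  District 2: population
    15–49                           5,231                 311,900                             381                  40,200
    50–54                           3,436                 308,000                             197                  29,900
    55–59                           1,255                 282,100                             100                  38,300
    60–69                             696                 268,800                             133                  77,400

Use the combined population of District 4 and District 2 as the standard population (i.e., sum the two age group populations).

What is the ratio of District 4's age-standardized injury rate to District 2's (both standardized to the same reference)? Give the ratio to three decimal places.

Age-specific rates per 10,000 for District 4: 167.71, 111.56, 44.49, 25.89.
For District 2: 94.78, 65.89, 26.11, 17.18.
Combined standard total = 1,356,600; weights = 0.2595, 0.2491, 0.2362, 0.2552.
District 4: 0.2595×167.71 + 0.2491×111.56 + 0.2362×44.49 + 0.2552×25.89 = 88.4311 per 10,000.
District 2: 0.2595×94.78 + 0.2491×65.89 + 0.2362×26.11 + 0.2552×17.18 = 51.5613 per 10,000.
Ratio = 88.4311 ÷ 51.5613 = 1.71507.

1.715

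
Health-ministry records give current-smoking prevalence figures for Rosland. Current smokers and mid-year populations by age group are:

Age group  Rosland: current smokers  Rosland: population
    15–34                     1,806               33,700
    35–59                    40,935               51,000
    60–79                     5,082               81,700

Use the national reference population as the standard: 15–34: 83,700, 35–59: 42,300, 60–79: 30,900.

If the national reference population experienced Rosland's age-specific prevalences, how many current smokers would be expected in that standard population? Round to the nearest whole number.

40360

Age-specific rates per 1,000 for Rosland: 53.591, 802.647, 62.203.
Expected current smokers = Σ (standard pop × age-specific rate ÷ 1,000)
= 83,700×53.591/1,000 + 42,300×802.647/1,000 + 30,900×62.203/1,000
= 4485.53 + 33951.97 + 1922.08 = 40359.57.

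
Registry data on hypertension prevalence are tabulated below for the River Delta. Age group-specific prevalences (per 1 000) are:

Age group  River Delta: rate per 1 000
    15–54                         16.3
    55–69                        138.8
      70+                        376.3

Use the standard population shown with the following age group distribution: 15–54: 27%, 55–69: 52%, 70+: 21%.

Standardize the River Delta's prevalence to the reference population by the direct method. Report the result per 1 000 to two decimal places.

155.60

Standard weights: 0.27, 0.52, 0.21.
Standardized rate: 0.2700×16.3 + 0.5200×138.8 + 0.2100×376.3 = 155.6000 per 1 000.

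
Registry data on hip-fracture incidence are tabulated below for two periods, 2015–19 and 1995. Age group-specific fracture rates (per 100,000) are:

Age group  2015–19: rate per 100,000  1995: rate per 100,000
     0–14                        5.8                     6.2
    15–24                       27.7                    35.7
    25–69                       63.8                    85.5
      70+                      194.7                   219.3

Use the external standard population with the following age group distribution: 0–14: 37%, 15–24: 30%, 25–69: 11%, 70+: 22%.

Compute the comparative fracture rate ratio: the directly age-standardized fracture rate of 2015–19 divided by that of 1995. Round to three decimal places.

0.854

Standard weights: 0.37, 0.30, 0.11, 0.22.
2015–19: 0.3700×5.8 + 0.3000×27.7 + 0.1100×63.8 + 0.2200×194.7 = 60.3080 per 100,000.
1995: 0.3700×6.2 + 0.3000×35.7 + 0.1100×85.5 + 0.2200×219.3 = 70.6550 per 100,000.
Ratio = 60.3080 ÷ 70.6550 = 0.85356.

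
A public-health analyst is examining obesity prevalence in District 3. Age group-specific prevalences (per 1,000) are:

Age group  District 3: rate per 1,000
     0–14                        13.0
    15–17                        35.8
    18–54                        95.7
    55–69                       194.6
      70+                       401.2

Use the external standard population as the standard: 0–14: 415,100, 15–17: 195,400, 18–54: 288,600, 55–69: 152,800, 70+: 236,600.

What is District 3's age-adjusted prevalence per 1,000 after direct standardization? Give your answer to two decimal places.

Standard total = 1,288,500; weights = 0.3222, 0.1516, 0.2240, 0.1186, 0.1836.
Standardized rate: 0.3222×13.0 + 0.1516×35.8 + 0.2240×95.7 + 0.1186×194.6 + 0.1836×401.2 = 127.7993 per 1,000.

127.80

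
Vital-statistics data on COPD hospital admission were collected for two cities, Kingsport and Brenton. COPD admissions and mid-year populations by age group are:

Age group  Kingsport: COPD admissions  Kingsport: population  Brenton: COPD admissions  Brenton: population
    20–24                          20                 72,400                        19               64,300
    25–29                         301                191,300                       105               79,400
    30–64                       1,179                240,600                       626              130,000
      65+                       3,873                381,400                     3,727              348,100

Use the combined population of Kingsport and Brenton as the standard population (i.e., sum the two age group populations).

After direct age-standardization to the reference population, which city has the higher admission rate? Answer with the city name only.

Brenton

Age-specific rates per 10,000 for Kingsport: 2.76, 15.73, 49.00, 101.55.
For Brenton: 2.95, 13.22, 48.15, 107.07.
Combined standard total = 1,507,500; weights = 0.0907, 0.1796, 0.2458, 0.4839.
Kingsport: 0.0907×2.76 + 0.1796×15.73 + 0.2458×49.00 + 0.4839×101.55 = 64.2625 per 10,000.
Brenton: 0.0907×2.95 + 0.1796×13.22 + 0.2458×48.15 + 0.4839×107.07 = 66.2918 per 10,000.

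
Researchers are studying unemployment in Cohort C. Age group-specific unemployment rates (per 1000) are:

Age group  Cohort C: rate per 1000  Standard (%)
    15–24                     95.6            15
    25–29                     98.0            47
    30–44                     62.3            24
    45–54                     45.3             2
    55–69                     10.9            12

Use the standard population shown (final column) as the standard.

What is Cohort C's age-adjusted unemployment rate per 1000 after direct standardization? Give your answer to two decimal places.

77.57

Standard weights: 0.15, 0.47, 0.24, 0.02, 0.12.
Standardized rate: 0.1500×95.6 + 0.4700×98.0 + 0.2400×62.3 + 0.0200×45.3 + 0.1200×10.9 = 77.5660 per 1000.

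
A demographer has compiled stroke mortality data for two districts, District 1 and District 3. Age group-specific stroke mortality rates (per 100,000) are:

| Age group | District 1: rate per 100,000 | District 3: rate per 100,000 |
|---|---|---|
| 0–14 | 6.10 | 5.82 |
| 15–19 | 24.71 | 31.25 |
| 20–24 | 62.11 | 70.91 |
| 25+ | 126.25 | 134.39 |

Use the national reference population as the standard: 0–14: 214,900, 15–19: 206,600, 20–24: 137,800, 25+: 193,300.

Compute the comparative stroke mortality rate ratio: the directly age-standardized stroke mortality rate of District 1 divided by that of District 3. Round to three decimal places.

0.906

Standard total = 752,600; weights = 0.2855, 0.2745, 0.1831, 0.2568.
District 1: 0.2855×6.10 + 0.2745×24.71 + 0.1831×62.11 + 0.2568×126.25 = 52.3238 per 100,000.
District 3: 0.2855×5.82 + 0.2745×31.25 + 0.1831×70.91 + 0.2568×134.39 = 57.7411 per 100,000.
Ratio = 52.3238 ÷ 57.7411 = 0.90618.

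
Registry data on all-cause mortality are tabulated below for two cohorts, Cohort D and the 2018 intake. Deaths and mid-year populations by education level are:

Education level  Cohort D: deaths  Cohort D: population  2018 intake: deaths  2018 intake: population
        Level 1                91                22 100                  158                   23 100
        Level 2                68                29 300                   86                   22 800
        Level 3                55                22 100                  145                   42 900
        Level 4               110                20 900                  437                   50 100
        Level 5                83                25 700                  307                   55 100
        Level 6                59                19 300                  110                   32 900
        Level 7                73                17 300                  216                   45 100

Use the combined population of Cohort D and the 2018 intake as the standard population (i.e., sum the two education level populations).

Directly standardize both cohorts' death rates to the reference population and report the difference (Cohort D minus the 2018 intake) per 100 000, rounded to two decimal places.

-173.07

Education-specific rates per 100 000 for Cohort D: 411.76, 232.08, 248.87, 526.32, 322.96, 305.70, 421.97.
For the 2018 intake: 683.98, 377.19, 338.00, 872.26, 557.17, 334.35, 478.94.
Combined standard total = 428 700; weights = 0.1054, 0.1215, 0.1516, 0.1656, 0.1885, 0.1218, 0.1456.
Cohort D: 0.1054×411.76 + 0.1215×232.08 + 0.1516×248.87 + 0.1656×526.32 + 0.1885×322.96 + 0.1218×305.70 + 0.1456×421.97 = 356.0327 per 100 000.
The 2018 intake: 0.1054×683.98 + 0.1215×377.19 + 0.1516×338.00 + 0.1656×872.26 + 0.1885×557.17 + 0.1218×334.35 + 0.1456×478.94 = 529.1004 per 100 000.
Difference = 356.0327 − 529.1004 = -173.0677.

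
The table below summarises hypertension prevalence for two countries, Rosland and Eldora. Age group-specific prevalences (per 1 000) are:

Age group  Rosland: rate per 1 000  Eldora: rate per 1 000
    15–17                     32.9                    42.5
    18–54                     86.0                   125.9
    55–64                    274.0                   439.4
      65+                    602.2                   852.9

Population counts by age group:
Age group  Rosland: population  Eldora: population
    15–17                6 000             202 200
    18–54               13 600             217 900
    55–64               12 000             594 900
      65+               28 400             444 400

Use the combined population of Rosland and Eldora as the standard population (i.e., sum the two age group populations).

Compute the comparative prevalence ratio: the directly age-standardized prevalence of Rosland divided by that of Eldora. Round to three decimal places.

Combined standard total = 1 519 400; weights = 0.1370, 0.1524, 0.3994, 0.3112.
Rosland: 0.1370×32.9 + 0.1524×86.0 + 0.3994×274.0 + 0.3112×602.2 = 314.4462 per 1 000.
Eldora: 0.1370×42.5 + 0.1524×125.9 + 0.3994×439.4 + 0.3112×852.9 = 465.9190 per 1 000.
Ratio = 314.4462 ÷ 465.9190 = 0.67489.

0.675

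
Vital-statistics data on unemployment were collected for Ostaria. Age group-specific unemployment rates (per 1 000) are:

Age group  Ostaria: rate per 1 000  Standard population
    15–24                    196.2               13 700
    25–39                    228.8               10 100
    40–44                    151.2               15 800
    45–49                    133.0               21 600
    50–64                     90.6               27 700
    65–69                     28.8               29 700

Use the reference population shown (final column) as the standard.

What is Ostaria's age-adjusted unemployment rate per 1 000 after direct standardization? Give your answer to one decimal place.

Standard total = 118 600; weights = 0.1155, 0.0852, 0.1332, 0.1821, 0.2336, 0.2504.
Standardized rate: 0.1155×196.2 + 0.0852×228.8 + 0.1332×151.2 + 0.1821×133.0 + 0.2336×90.6 + 0.2504×28.8 = 114.8867 per 1 000.

114.9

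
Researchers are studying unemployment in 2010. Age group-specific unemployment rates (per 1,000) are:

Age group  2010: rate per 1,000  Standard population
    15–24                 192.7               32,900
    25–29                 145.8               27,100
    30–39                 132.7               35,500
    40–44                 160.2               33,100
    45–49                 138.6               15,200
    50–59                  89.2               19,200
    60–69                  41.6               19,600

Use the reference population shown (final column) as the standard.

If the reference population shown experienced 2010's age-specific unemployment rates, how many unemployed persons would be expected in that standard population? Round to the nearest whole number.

Expected unemployed persons = Σ (standard pop × age-specific rate ÷ 1,000)
= 32,900×192.7/1,000 + 27,100×145.8/1,000 + 35,500×132.7/1,000 + 33,100×160.2/1,000 + 15,200×138.6/1,000 + 19,200×89.2/1,000 + 19,600×41.6/1,000
= 6339.83 + 3951.18 + 4710.85 + 5302.62 + 2106.72 + 1712.64 + 815.36 = 24939.20.

24939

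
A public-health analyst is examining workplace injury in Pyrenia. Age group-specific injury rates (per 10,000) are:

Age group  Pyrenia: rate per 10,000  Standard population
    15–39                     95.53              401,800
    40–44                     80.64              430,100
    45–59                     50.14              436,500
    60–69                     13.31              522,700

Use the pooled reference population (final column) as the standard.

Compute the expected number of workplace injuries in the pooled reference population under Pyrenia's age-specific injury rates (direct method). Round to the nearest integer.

Expected workplace injuries = Σ (standard pop × age-specific rate ÷ 10,000)
= 401,800×95.53/10,000 + 430,100×80.64/10,000 + 436,500×50.14/10,000 + 522,700×13.31/10,000
= 3838.40 + 3468.33 + 2188.61 + 695.71 = 10191.05.

10191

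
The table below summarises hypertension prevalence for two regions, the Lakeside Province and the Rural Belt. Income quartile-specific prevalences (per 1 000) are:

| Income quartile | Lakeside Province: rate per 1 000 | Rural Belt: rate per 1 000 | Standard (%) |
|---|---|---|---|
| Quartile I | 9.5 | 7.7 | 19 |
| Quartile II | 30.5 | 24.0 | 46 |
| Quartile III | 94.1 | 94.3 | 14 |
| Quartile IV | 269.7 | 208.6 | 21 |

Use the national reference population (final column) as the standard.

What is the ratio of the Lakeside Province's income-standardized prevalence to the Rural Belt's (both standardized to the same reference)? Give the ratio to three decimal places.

1.232

Standard weights: 0.19, 0.46, 0.14, 0.21.
The Lakeside Province: 0.1900×9.5 + 0.4600×30.5 + 0.1400×94.1 + 0.2100×269.7 = 85.6460 per 1 000.
The Rural Belt: 0.1900×7.7 + 0.4600×24.0 + 0.1400×94.3 + 0.2100×208.6 = 69.5110 per 1 000.
Ratio = 85.6460 ÷ 69.5110 = 1.23212.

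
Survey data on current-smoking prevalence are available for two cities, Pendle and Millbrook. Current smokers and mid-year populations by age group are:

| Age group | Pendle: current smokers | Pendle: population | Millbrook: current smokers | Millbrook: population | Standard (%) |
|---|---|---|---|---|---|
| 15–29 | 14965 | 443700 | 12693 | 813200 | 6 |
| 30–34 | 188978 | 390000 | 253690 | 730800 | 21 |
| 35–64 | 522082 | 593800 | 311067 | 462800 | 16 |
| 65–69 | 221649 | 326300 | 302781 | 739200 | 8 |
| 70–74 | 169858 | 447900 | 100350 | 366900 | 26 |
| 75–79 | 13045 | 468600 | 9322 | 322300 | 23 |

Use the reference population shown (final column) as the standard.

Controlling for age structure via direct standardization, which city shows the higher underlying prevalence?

Age-specific rates per 1000 for Pendle: 33.728, 484.559, 879.222, 679.280, 379.232, 27.838.
For Millbrook: 15.609, 347.140, 672.141, 409.606, 273.508, 28.923.
Standard weights: 0.06, 0.21, 0.16, 0.08, 0.26, 0.23.
Pendle: 0.0600×33.728 + 0.2100×484.559 + 0.1600×879.222 + 0.0800×679.280 + 0.2600×379.232 + 0.2300×27.838 = 403.8021 per 1000.
Millbrook: 0.0600×15.609 + 0.2100×347.140 + 0.1600×672.141 + 0.0800×409.606 + 0.2600×273.508 + 0.2300×28.923 = 291.9115 per 1000.

Pendle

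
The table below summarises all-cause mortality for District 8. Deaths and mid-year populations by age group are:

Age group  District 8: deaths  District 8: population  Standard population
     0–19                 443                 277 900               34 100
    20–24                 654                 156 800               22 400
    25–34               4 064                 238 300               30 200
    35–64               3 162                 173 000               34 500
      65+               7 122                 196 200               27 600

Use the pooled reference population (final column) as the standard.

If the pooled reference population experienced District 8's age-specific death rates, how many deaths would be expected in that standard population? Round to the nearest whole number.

2295

Age-specific rates per 1 000 for District 8: 1.594, 4.171, 17.054, 18.277, 36.300.
Expected deaths = Σ (standard pop × age-specific rate ÷ 1 000)
= 34 100×1.594/1 000 + 22 400×4.171/1 000 + 30 200×17.054/1 000 + 34 500×18.277/1 000 + 27 600×36.300/1 000
= 54.36 + 93.43 + 515.03 + 630.57 + 1001.87 = 2295.27.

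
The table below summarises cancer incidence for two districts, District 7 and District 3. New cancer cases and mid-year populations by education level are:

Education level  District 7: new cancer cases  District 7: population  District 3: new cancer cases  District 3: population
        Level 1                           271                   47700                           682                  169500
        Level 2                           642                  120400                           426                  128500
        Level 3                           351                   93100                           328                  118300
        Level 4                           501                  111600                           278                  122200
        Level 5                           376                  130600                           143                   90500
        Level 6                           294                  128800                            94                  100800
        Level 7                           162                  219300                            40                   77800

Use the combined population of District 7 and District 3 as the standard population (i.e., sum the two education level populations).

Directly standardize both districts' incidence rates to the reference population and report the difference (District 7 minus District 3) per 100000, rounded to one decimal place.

135.9

Education-specific rates per 100000 for District 7: 568.13, 533.22, 377.01, 448.92, 287.90, 228.26, 73.87.
For District 3: 402.36, 331.52, 277.26, 227.50, 158.01, 93.25, 51.41.
Combined standard total = 1659100; weights = 0.1309, 0.1500, 0.1274, 0.1409, 0.1333, 0.1384, 0.1791.
District 7: 0.1309×568.13 + 0.1500×533.22 + 0.1274×377.01 + 0.1409×448.92 + 0.1333×287.90 + 0.1384×228.26 + 0.1791×73.87 = 348.8567 per 100000.
District 3: 0.1309×402.36 + 0.1500×331.52 + 0.1274×277.26 + 0.1409×227.50 + 0.1333×158.01 + 0.1384×93.25 + 0.1791×51.41 = 212.9656 per 100000.
Difference = 348.8567 − 212.9656 = 135.8911.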